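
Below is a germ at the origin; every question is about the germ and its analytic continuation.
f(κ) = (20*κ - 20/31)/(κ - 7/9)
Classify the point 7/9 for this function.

The denominator factor κ - 7/9 vanishes at 7/9 and appears to the power 1; the numerator there equals 4160/279, nonzero, and no other factor vanishes.
Hence a pole whose order is the multiplicity, 1.

The point is a pole of order 1.


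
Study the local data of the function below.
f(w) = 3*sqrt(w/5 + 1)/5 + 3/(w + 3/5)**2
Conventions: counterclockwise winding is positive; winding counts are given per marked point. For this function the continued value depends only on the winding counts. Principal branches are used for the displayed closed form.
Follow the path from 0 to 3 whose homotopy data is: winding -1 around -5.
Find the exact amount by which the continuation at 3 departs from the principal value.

Continued minus principal equals -(12/25)*sqrt(10).

The rational part is single-valued and drops out of the difference; each branch term changes only by its own monodromy.
(3/5)*sqrt(1 - w/(-5)): winding -1 is odd, the square root flips sign, contributing -2*(3/5)*sqrt(1 - (3)/(-5)) = -2*(3/5)*sqrt(8/5) = -(12/25)*sqrt(10).
Summing the contributions at w = 3 gives -(12/25)*sqrt(10).


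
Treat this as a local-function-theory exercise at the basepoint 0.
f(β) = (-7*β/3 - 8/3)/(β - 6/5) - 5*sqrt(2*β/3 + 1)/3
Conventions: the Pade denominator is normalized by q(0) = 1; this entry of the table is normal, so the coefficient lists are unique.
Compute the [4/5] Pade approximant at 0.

Taylor coefficients needed (expand at 0): a_0 = 5/9, a_1 = 175/54, a_2 = 1055/324, a_3 = 5065/1944, a_4 = 25775/11664, a_5 = 127705/69984, a_6 = 641885/419904, a_7 = 3199165/2519424, a_8 = 16028495/15116544, a_9 = 80035225/90699264.
Write the denominator as Q(β) = 1 + q1*β + q2*β^2 + q3*β^3 + q4*β^4 + q5*β^5. Requiring Q*f - P = O(β^10) with deg P <= 4 kills the coefficients of β^5..β^9 in Q*f:
  β^5: a_5 + q1*a_4 + q2*a_3 + q3*a_2 + q4*a_1 + q5*a_0 = 0, i.e. 127705/69984 + (25775/11664)*q1 + (5065/1944)*q2 + (1055/324)*q3 + (175/54)*q4 + (5/9)*q5 = 0.
  β^6: a_6 + q1*a_5 + q2*a_4 + q3*a_3 + q4*a_2 + q5*a_1 = 0, i.e. 641885/419904 + (127705/69984)*q1 + (25775/11664)*q2 + (5065/1944)*q3 + (1055/324)*q4 + (175/54)*q5 = 0.
  β^7: a_7 + q1*a_6 + q2*a_5 + q3*a_4 + q4*a_3 + q5*a_2 = 0, i.e. 3199165/2519424 + (641885/419904)*q1 + (127705/69984)*q2 + (25775/11664)*q3 + (5065/1944)*q4 + (1055/324)*q5 = 0.
  β^8: a_8 + q1*a_7 + q2*a_6 + q3*a_5 + q4*a_4 + q5*a_3 = 0, i.e. 16028495/15116544 + (3199165/2519424)*q1 + (641885/419904)*q2 + (127705/69984)*q3 + (25775/11664)*q4 + (5065/1944)*q5 = 0.
  β^9: a_9 + q1*a_8 + q2*a_7 + q3*a_6 + q4*a_5 + q5*a_4 = 0, i.e. 80035225/90699264 + (16028495/15116544)*q1 + (3199165/2519424)*q2 + (641885/419904)*q3 + (127705/69984)*q4 + (25775/11664)*q5 = 0.
Solving this linear system: q1 = 90328877/524859588, q2 = -592030669/1049719176, q3 = -1343657767/6298315056, q4 = -89864245/7085604438, q5 = 17266261/75579780672.
The numerator is Q*f truncated at degree 4: P0 = a_0 = 5/9; P1 = a_1 + q1*a_0 = 15760049035/4723736292; P2 = a_2 + q1*a_1 + q2*a_0 = 49607452165/14171208876; P3 = a_3 + q1*a_2 + q2*a_1 + q3*a_0 = 207394966375/170054506512; P4 = a_4 + q1*a_3 + q2*a_2 + q3*a_1 + q4*a_0 = 3813289115/30919001184.

The Pade approximant has numerator coefficients [5/9, 15760049035/4723736292, 49607452165/14171208876, 207394966375/170054506512, 3813289115/30919001184]; denominator coefficients [1, 90328877/524859588, -592030669/1049719176, -1343657767/6298315056, -89864245/7085604438, 17266261/75579780672].


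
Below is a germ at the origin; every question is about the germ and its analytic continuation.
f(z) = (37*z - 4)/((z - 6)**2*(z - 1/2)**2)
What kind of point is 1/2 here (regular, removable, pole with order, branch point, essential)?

The denominator factor z - 1/2 vanishes at 1/2 and appears to the power 2; the numerator there equals 29/2, nonzero, and no other factor vanishes.
Hence a pole whose order is the multiplicity, 2.

The point is a pole of order 2.


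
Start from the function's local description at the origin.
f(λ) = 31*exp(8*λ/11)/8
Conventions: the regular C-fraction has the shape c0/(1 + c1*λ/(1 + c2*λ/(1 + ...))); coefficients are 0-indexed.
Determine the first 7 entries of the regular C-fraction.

The regular C-fraction coefficients are [31/8, -8/11, 4/11, -4/33, 4/33, -4/55, 4/55].

Taylor coefficients (expand at 0): a_0 = 31/8, a_1 = 31/11, a_2 = 124/121, a_3 = 992/3993, a_4 = 1984/43923, a_5 = 15872/2415765, a_6 = 63488/79720245.
c0 = a_0 = 31/8. Peel one level at a time: if S = 1 + c*λ/S' with S'(0) = 1, then c is the λ-coefficient of S and S' = c*λ/(S - 1).
S_1 = c0/f = 1 + (-8/11)*λ + (32/121)*λ^2 + ...; c1 = -8/11.
S_2 = c1*λ/(S_1 - 1) = 1 + (4/11)*λ + (16/363)*λ^2 + ...; c2 = 4/11.
S_3 = c2*λ/(S_2 - 1) = 1 + (-4/33)*λ + (16/1089)*λ^2 + ...; c3 = -4/33.
S_4 = c3*λ/(S_3 - 1) = 1 + (4/33)*λ + (16/1815)*λ^2 + ...; c4 = 4/33.
S_5 = c4*λ/(S_4 - 1) = 1 + (-4/55)*λ + (16/3025)*λ^2 + ...; c5 = -4/55.
S_6 = c5*λ/(S_5 - 1) = 1 + (4/55)*λ + ...; c6 = 4/55.


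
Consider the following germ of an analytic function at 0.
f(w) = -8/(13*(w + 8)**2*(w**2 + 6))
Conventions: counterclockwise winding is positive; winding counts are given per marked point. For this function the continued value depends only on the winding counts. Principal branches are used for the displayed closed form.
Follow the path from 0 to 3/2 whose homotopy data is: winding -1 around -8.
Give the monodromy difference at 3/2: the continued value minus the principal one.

The function is rational, hence single-valued: continuing it around any pole returns the same value, so the difference is 0.

Continued minus principal equals 0.


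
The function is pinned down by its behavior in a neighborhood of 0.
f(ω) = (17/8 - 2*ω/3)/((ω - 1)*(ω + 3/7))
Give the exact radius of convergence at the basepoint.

The radius of convergence is 3/7.

Denominator factor (ω - 1): pole of order 1 at 1, modulus 1.
Denominator factor (ω + 3/7): pole of order 1 at -3/7, modulus 3/7.
The radius of convergence is the smallest modulus among the singular points: 3/7.


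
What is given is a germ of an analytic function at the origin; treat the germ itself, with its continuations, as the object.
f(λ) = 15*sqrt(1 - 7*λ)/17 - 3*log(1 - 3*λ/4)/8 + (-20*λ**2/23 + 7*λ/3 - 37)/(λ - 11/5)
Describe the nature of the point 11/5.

The denominator factor λ - 11/5 vanishes at 11/5 and appears to the power 1; the numerator there equals -12446/345, nonzero, and no other factor vanishes.
The branch terms are analytic at this point.
Hence a pole whose order is the multiplicity, 1.

The point is a pole of order 1.


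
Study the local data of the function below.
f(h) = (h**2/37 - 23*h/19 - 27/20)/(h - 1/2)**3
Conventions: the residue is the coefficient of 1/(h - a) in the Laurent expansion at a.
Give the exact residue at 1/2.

The residue is 1/37.

At the order-3 pole 1/2 set g(h) = (h - (1/2))^3*f(h) = h**2/37 - 23*h/19 - 27/20.
Order-3 pole: residue = g''(a)/2; g''(1/2) = 2/37, so the residue is 1/37.


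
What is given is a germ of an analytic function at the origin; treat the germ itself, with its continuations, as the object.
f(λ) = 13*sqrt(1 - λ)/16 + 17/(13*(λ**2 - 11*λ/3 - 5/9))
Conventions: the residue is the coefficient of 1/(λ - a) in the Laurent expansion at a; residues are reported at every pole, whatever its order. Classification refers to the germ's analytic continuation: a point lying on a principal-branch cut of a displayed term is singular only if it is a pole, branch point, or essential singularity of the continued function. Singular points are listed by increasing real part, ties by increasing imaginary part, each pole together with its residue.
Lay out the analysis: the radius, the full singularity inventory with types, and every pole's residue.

Radius of convergence at 0: -11/6 + (1/6)*sqrt(141).
At 11/6 - (1/6)*sqrt(141): a pole of order 1; residue -(17/611)*sqrt(141).
At 1: an algebraic (square-root) branch point.
At 11/6 + (1/6)*sqrt(141): a pole of order 1; residue (17/611)*sqrt(141).

Denominator factor (λ**2 - 11*λ/3 - 5/9): discriminant 47/3, real irrational roots 11/6 + (1/6)*sqrt(141) and 11/6 - (1/6)*sqrt(141); poles of order 1, moduli 11/6 + (1/6)*sqrt(141) and -11/6 + (1/6)*sqrt(141).
Branch term (13/16)*sqrt(1 - λ/(1)): its argument vanishes at λ = 1, a square-root branch point, modulus 1.
The radius of convergence is the smallest modulus among the singular points: -11/6 + (1/6)*sqrt(141).
The branch term is analytic at 11/6 - (1/6)*sqrt(141) and contributes nothing to the residue; only the rational part matters.
The factor λ**2 - 11*λ/3 - 5/9 splits as (λ - a)(λ - a') with a = 11/6 - (1/6)*sqrt(141), a' = 11/6 + (1/6)*sqrt(141). At the order-1 pole a set g(λ) = (λ - a)*(rational part) = [17/13] / (λ - a').
Simple pole: residue = g(a) at a = 11/6 - (1/6)*sqrt(141), which is -(17/611)*sqrt(141).
The branch term is analytic at 11/6 + (1/6)*sqrt(141) and contributes nothing to the residue; only the rational part matters.
The factor λ**2 - 11*λ/3 - 5/9 splits as (λ - a)(λ - a') with a = 11/6 + (1/6)*sqrt(141), a' = 11/6 - (1/6)*sqrt(141). At the order-1 pole a set g(λ) = (λ - a)*(rational part) = [17/13] / (λ - a').
Simple pole: residue = g(a) at a = 11/6 + (1/6)*sqrt(141), which is (17/611)*sqrt(141).
List the singular points by increasing real part (a conjugate pair: the negative imaginary part first).


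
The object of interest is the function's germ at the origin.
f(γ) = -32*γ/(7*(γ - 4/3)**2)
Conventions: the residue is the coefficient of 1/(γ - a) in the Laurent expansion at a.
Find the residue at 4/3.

At the order-2 pole 4/3 set g(γ) = (γ - (4/3))^2*f(γ) = -32*γ/7.
Order-2 pole: residue = g'(a); g'(4/3) = -32/7, so the residue is -32/7.

The residue is -32/7.


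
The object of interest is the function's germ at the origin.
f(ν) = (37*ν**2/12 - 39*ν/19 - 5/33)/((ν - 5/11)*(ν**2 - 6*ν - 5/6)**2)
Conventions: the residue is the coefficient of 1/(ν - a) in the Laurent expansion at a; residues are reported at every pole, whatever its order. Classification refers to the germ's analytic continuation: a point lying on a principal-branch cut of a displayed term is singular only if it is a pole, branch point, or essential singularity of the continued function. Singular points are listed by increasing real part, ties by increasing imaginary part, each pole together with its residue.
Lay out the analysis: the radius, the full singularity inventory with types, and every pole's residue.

Radius of convergence at 0: -3 + (1/6)*sqrt(354).
At 3 - (1/6)*sqrt(354): a pole of order 2; residue 896247/45062110 + (1477561453/313722409820)*sqrt(354).
At 5/11: a pole of order 1; residue -896247/22531055.
At 3 + (1/6)*sqrt(354): a pole of order 2; residue 896247/45062110 - (1477561453/313722409820)*sqrt(354).

Denominator factor (ν**2 - 6*ν - 5/6)^2: discriminant 118/3, real irrational roots 3 + (1/6)*sqrt(354) and 3 - (1/6)*sqrt(354); poles of order 2, moduli 3 + (1/6)*sqrt(354) and -3 + (1/6)*sqrt(354).
Denominator factor (ν - 5/11): pole of order 1 at 5/11, modulus 5/11.
The radius of convergence is the smallest modulus among the singular points: -3 + (1/6)*sqrt(354).
The factor ν**2 - 6*ν - 5/6 splits as (ν - a)(ν - a') with a = 3 - (1/6)*sqrt(354), a' = 3 + (1/6)*sqrt(354). At the order-2 pole a set g(ν) = (ν - a)^2*f(ν) = [(37*ν**2/12 - 39*ν/19 - 5/33)/(ν - 5/11)] / (ν - a')^2.
Order-2 pole: residue = g'(a); g'(3 - (1/6)*sqrt(354)) = 896247/45062110 + (1477561453/313722409820)*sqrt(354), so the residue is 896247/45062110 + (1477561453/313722409820)*sqrt(354).
At the order-1 pole 5/11 set g(ν) = (ν - (5/11))*f(ν) = (37*ν**2/12 - 39*ν/19 - 5/33)/(ν**2 - 6*ν - 5/6)**2.
Simple pole: residue = g(a) at a = 5/11, which is -896247/22531055.
The factor ν**2 - 6*ν - 5/6 splits as (ν - a)(ν - a') with a = 3 + (1/6)*sqrt(354), a' = 3 - (1/6)*sqrt(354). At the order-2 pole a set g(ν) = (ν - a)^2*f(ν) = [(37*ν**2/12 - 39*ν/19 - 5/33)/(ν - 5/11)] / (ν - a')^2.
Order-2 pole: residue = g'(a); g'(3 + (1/6)*sqrt(354)) = 896247/45062110 - (1477561453/313722409820)*sqrt(354), so the residue is 896247/45062110 - (1477561453/313722409820)*sqrt(354).
List the singular points by increasing real part (a conjugate pair: the negative imaginary part first).


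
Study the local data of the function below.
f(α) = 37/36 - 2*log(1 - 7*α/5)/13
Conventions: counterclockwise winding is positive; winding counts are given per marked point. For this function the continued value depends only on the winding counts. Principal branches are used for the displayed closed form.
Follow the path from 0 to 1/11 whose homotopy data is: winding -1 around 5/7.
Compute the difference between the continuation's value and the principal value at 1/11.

Continued minus principal equals (4/13)*pi*i.

The rational part is single-valued and drops out of the difference; each branch term changes only by its own monodromy.
(-2/13)*log(1 - α/(5/7)): each positive loop around 5/7 adds 2*pi*i to the log, so winding -1 contributes (-2/13)*(-1)*2*pi*i = (4/13)*pi*i.
Summing the contributions at α = 1/11 gives (4/13)*pi*i.


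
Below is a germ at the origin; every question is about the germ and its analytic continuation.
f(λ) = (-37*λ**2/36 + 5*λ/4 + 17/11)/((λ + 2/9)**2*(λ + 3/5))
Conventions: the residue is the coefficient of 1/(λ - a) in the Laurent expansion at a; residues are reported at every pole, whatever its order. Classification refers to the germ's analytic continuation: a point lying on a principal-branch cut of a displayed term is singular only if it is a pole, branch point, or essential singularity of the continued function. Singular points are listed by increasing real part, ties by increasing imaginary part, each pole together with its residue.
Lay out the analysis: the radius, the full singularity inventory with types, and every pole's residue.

Radius of convergence at 0: 2/9.
At -3/5: a pole of order 1; residue 9477/3179.
At -2/9: a pole of order 2; residue -458795/114444.

Denominator factor (λ + 2/9)^2: pole of order 2 at -2/9, modulus 2/9.
Denominator factor (λ + 3/5): pole of order 1 at -3/5, modulus 3/5.
The radius of convergence is the smallest modulus among the singular points: 2/9.
At the order-1 pole -3/5 set g(λ) = (λ - (-3/5))*f(λ) = (-37*λ**2/36 + 5*λ/4 + 17/11)/(λ + 2/9)**2.
Simple pole: residue = g(a) at a = -3/5, which is 9477/3179.
At the order-2 pole -2/9 set g(λ) = (λ - (-2/9))^2*f(λ) = (-37*λ**2/36 + 5*λ/4 + 17/11)/(λ + 3/5).
Order-2 pole: residue = g'(a); g'(-2/9) = -458795/114444, so the residue is -458795/114444.
List the singular points by increasing real part (a conjugate pair: the negative imaginary part first).


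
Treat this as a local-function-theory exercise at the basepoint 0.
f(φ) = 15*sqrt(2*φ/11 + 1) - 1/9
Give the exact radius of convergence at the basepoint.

The radius of convergence is 11/2.

Branch term (15)*sqrt(1 - φ/(-11/2)): its argument vanishes at φ = -11/2, a square-root branch point, modulus 11/2.
The radius of convergence is the smallest modulus among the singular points: 11/2.


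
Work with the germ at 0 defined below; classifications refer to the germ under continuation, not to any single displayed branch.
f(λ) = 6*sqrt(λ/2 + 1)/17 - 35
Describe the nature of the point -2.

The term (6/17)*sqrt(1 - λ/(-2)) has argument 1 - -2/(-2) = 0 at -2: a square-root (algebraic, two-sheeted) branch point; the remaining terms are analytic or single-valued there.

The point is an algebraic (square-root) branch point.


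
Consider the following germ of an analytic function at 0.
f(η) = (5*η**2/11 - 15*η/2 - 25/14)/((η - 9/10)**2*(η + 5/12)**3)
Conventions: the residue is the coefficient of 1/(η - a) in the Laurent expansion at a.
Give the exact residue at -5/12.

The residue is -15672204000/2999156237.

At the order-3 pole -5/12 set g(η) = (η - (-5/12))^3*f(η) = (5*η**2/11 - 15*η/2 - 25/14)/(η - 9/10)**2.
Order-3 pole: residue = g''(a)/2; g''(-5/12) = -31344408000/2999156237, so the residue is -15672204000/2999156237.


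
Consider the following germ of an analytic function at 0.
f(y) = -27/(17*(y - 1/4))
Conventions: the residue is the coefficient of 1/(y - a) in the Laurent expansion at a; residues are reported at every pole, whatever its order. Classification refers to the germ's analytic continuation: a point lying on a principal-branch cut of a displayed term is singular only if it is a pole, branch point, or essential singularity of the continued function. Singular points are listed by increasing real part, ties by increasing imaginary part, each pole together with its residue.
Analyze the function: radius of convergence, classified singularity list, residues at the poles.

Radius of convergence at 0: 1/4.
At 1/4: a pole of order 1; residue -27/17.

Denominator factor (y - 1/4): pole of order 1 at 1/4, modulus 1/4.
The radius of convergence is the smallest modulus among the singular points: 1/4.
At the order-1 pole 1/4 set g(y) = (y - (1/4))*f(y) = -27/17.
Simple pole: residue = g(a) at a = 1/4, which is -27/17.


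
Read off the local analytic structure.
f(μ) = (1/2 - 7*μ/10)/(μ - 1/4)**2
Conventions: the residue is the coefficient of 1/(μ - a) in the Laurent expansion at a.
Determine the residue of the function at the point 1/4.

At the order-2 pole 1/4 set g(μ) = (μ - (1/4))^2*f(μ) = 1/2 - 7*μ/10.
Order-2 pole: residue = g'(a); g'(1/4) = -7/10, so the residue is -7/10.

The residue is -7/10.


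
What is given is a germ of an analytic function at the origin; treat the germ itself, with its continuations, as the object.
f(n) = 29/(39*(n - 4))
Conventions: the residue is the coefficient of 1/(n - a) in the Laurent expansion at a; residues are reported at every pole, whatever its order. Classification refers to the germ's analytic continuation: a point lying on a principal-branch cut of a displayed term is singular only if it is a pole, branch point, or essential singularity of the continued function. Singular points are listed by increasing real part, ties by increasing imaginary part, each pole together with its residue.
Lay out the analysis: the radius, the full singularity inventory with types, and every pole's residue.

Denominator factor (n - 4): pole of order 1 at 4, modulus 4.
The radius of convergence is the smallest modulus among the singular points: 4.
At the order-1 pole 4 set g(n) = (n - (4))*f(n) = 29/39.
Simple pole: residue = g(a) at a = 4, which is 29/39.

Radius of convergence at 0: 4.
At 4: a pole of order 1; residue 29/39.


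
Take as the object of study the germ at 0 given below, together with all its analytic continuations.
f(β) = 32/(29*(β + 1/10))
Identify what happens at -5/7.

The point is a regular point.

Denominator factors: β + 1/10 = -43/70 at β = -5/7 — none vanishes.
So the germ continues analytically to -5/7.


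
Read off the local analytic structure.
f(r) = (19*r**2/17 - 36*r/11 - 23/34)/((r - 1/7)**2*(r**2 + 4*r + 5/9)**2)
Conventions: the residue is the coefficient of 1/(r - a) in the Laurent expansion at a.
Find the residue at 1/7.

The residue is 49891238901/12113319196.

At the order-2 pole 1/7 set g(r) = (r - (1/7))^2*f(r) = (19*r**2/17 - 36*r/11 - 23/34)/(r**2 + 4*r + 5/9)**2.
Order-2 pole: residue = g'(a); g'(1/7) = 49891238901/12113319196, so the residue is 49891238901/12113319196.


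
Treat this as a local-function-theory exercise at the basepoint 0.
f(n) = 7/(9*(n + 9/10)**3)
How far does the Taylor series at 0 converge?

The radius of convergence is 9/10.

Denominator factor (n + 9/10)^3: pole of order 3 at -9/10, modulus 9/10.
The radius of convergence is the smallest modulus among the singular points: 9/10.


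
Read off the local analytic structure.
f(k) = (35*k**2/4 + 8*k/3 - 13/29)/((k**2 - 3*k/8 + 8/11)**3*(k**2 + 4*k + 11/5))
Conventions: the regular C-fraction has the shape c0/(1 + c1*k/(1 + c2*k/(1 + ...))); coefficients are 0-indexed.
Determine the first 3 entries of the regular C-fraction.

The regular C-fraction coefficients are [-7865/14848, 170777/27456, -4049109329/426259392].

Taylor coefficients (expand at 0): a_0 = -7865/14848, a_1 = 9392735/2850816, a_2 = 985603775/91226112.
c0 = a_0 = -7865/14848. Peel one level at a time: if S = 1 + c*k/S' with S'(0) = 1, then c is the k-coefficient of S and S' = c*k/(S - 1).
S_1 = c0/f = 1 + (170777/27456)*k + (4049109329/68530176)*k^2 + ...; c1 = 170777/27456.
S_2 = c1*k/(S_1 - 1) = 1 + (-4049109329/426259392)*k + ...; c2 = -4049109329/426259392.


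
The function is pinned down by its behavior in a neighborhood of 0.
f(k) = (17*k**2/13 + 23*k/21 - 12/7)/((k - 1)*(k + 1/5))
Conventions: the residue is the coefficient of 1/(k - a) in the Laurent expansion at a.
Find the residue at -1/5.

The residue is 917/585.

At the order-1 pole -1/5 set g(k) = (k - (-1/5))*f(k) = (17*k**2/13 + 23*k/21 - 12/7)/(k - 1).
Simple pole: residue = g(a) at a = -1/5, which is 917/585.


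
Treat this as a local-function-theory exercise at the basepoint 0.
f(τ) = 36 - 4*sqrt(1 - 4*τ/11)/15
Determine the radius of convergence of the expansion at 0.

The radius of convergence is 11/4.

Branch term (-4/15)*sqrt(1 - τ/(11/4)): its argument vanishes at τ = 11/4, a square-root branch point, modulus 11/4.
The radius of convergence is the smallest modulus among the singular points: 11/4.


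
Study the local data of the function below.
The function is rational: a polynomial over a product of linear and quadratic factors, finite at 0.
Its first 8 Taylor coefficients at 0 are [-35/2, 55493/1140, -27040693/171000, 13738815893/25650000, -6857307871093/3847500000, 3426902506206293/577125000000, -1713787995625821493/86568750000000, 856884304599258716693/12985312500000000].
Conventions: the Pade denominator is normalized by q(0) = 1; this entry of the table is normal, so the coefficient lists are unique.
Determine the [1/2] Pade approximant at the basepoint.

Taylor coefficients needed (read off): a_0 = -35/2, a_1 = 55493/1140, a_2 = -27040693/171000, a_3 = 13738815893/25650000.
Write the denominator as Q(ζ) = 1 + q1*ζ + q2*ζ^2. Requiring Q*f - P = O(ζ^4) with deg P <= 1 kills the coefficients of ζ^2..ζ^3 in Q*f:
  ζ^2: a_2 + q1*a_1 + q2*a_0 = 0, i.e. -27040693/171000 + (55493/1140)*q1 + (-35/2)*q2 = 0.
  ζ^3: a_3 + q1*a_2 + q2*a_1 = 0, i.e. 13738815893/25650000 + (-27040693/171000)*q1 + (55493/1140)*q2 = 0.
Solving this linear system: q1 = 226870373/53847825, q2 = 115589009/43078260.
The numerator is Q*f truncated at degree 1: P0 = a_0 = -35/2; P1 = a_1 + q1*a_0 = -1367010301/54565796.

The Pade approximant has numerator coefficients [-35/2, -1367010301/54565796]; denominator coefficients [1, 226870373/53847825, 115589009/43078260].


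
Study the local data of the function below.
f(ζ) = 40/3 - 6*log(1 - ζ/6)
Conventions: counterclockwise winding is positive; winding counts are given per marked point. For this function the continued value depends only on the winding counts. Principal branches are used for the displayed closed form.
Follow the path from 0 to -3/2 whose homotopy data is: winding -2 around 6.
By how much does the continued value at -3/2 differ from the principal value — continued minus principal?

Continued minus principal equals (24)*pi*i.

The rational part is single-valued and drops out of the difference; each branch term changes only by its own monodromy.
(-6)*log(1 - ζ/(6)): each positive loop around 6 adds 2*pi*i to the log, so winding -2 contributes (-6)*(-2)*2*pi*i = (24)*pi*i.
Summing the contributions at ζ = -3/2 gives (24)*pi*i.


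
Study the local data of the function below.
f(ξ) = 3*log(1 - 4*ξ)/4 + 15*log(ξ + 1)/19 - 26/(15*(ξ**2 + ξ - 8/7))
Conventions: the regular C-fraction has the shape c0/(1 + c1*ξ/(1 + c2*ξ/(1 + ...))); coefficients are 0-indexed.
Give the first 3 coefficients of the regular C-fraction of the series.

The regular C-fraction coefficients are [91/60, 1151/1976, -9959039/1990079].

Taylor coefficients (expand at 0): a_0 = 91/60, a_1 = -8057/9120, a_2 = -19001/4864.
c0 = a_0 = 91/60. Peel one level at a time: if S = 1 + c*ξ/S' with S'(0) = 1, then c is the ξ-coefficient of S and S' = c*ξ/(S - 1).
S_1 = c0/f = 1 + (1151/1976)*ξ + (9959039/3416504)*ξ^2 + ...; c1 = 1151/1976.
S_2 = c1*ξ/(S_1 - 1) = 1 + (-9959039/1990079)*ξ + ...; c2 = -9959039/1990079.


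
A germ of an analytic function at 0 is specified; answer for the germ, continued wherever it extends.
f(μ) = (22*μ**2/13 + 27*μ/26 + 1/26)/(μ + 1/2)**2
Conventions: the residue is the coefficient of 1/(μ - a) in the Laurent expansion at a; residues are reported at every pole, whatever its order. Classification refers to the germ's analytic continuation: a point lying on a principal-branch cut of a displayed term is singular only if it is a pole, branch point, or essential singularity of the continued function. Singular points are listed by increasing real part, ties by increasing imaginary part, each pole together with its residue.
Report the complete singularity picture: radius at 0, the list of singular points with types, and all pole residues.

Denominator factor (μ + 1/2)^2: pole of order 2 at -1/2, modulus 1/2.
The radius of convergence is the smallest modulus among the singular points: 1/2.
At the order-2 pole -1/2 set g(μ) = (μ - (-1/2))^2*f(μ) = 22*μ**2/13 + 27*μ/26 + 1/26.
Order-2 pole: residue = g'(a); g'(-1/2) = -17/26, so the residue is -17/26.

Radius of convergence at 0: 1/2.
At -1/2: a pole of order 2; residue -17/26.


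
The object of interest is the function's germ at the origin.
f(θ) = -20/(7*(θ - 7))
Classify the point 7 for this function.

The denominator factor θ - 7 vanishes at 7 and appears to the power 1; the numerator there equals -20/7, nonzero, and no other factor vanishes.
Hence a pole whose order is the multiplicity, 1.

The point is a pole of order 1.


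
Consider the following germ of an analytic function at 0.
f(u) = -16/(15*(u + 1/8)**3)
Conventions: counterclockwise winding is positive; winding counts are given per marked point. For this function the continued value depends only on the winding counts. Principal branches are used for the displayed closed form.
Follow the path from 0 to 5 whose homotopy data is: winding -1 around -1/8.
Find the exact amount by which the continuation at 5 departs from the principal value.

The function is rational, hence single-valued: continuing it around any pole returns the same value, so the difference is 0.

Continued minus principal equals 0.


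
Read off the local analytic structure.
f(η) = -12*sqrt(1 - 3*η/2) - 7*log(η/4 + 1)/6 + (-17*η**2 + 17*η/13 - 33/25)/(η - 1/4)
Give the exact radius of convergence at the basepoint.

The radius of convergence is 1/4.

Denominator factor (η - 1/4): pole of order 1 at 1/4, modulus 1/4.
Branch term (-7/6)*log(1 - η/(-4)): its argument vanishes at η = -4, a logarithmic branch point, modulus 4.
Branch term (-12)*sqrt(1 - η/(2/3)): its argument vanishes at η = 2/3, a square-root branch point, modulus 2/3.
The radius of convergence is the smallest modulus among the singular points: 1/4.


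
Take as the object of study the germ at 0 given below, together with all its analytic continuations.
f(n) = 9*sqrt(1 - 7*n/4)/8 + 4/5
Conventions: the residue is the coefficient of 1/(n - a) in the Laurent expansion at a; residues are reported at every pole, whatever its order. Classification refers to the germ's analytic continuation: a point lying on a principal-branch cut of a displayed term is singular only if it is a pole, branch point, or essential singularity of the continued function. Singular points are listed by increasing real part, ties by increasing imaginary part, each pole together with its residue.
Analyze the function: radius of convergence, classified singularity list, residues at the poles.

Radius of convergence at 0: 4/7.
At 4/7: an algebraic (square-root) branch point.

Branch term (9/8)*sqrt(1 - n/(4/7)): its argument vanishes at n = 4/7, a square-root branch point, modulus 4/7.
The radius of convergence is the smallest modulus among the singular points: 4/7.


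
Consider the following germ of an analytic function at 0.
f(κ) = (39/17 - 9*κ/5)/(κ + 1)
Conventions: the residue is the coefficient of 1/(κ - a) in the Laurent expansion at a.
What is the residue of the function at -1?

The residue is 348/85.

At the order-1 pole -1 set g(κ) = (κ - (-1))*f(κ) = 39/17 - 9*κ/5.
Simple pole: residue = g(a) at a = -1, which is 348/85.


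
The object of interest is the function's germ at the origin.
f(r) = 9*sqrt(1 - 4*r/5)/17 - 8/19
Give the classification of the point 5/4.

The term (9/17)*sqrt(1 - r/(5/4)) has argument 1 - 5/4/(5/4) = 0 at 5/4: a square-root (algebraic, two-sheeted) branch point; the remaining terms are analytic or single-valued there.

The point is an algebraic (square-root) branch point.


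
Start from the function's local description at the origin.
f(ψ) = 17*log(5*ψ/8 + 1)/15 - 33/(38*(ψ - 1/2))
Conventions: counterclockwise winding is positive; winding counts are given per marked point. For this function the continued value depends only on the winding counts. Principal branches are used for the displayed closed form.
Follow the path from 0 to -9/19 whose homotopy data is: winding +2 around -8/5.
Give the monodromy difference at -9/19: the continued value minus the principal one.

The rational part is single-valued and drops out of the difference; each branch term changes only by its own monodromy.
(17/15)*log(1 - ψ/(-8/5)): each positive loop around -8/5 adds 2*pi*i to the log, so winding +2 contributes (17/15)*(2)*2*pi*i = (68/15)*pi*i.
Summing the contributions at ψ = -9/19 gives (68/15)*pi*i.

Continued minus principal equals (68/15)*pi*i.


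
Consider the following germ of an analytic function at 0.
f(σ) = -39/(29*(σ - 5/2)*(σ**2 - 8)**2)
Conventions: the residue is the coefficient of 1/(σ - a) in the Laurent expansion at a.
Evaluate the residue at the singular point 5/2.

The residue is -624/1421.

At the order-1 pole 5/2 set g(σ) = (σ - (5/2))*f(σ) = -39/(29*(σ**2 - 8)**2).
Simple pole: residue = g(a) at a = 5/2, which is -624/1421.


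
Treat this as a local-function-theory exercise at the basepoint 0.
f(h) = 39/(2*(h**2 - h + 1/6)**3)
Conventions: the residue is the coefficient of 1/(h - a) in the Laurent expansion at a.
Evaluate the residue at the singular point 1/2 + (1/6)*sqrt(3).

The factor h**2 - h + 1/6 splits as (h - a)(h - a') with a = 1/2 + (1/6)*sqrt(3), a' = 1/2 - (1/6)*sqrt(3). At the order-3 pole a set g(h) = (h - a)^3*f(h) = [39/2] / (h - a')^3.
Order-3 pole: residue = g''(a)/2; g''(1/2 + (1/6)*sqrt(3)) = (2106)*sqrt(3), so the residue is (1053)*sqrt(3).

The residue is (1053)*sqrt(3).


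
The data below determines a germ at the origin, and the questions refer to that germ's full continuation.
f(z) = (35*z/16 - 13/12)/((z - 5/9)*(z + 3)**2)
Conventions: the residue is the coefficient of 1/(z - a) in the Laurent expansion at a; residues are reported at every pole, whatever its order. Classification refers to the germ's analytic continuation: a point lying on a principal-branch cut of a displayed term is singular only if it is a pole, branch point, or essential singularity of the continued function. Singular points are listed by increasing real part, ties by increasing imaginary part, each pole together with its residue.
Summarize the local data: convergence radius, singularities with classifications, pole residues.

Radius of convergence at 0: 5/9.
At -3: a pole of order 2; residue -171/16384.
At 5/9: a pole of order 1; residue 171/16384.

Denominator factor (z - 5/9): pole of order 1 at 5/9, modulus 5/9.
Denominator factor (z + 3)^2: pole of order 2 at -3, modulus 3.
The radius of convergence is the smallest modulus among the singular points: 5/9.
At the order-2 pole -3 set g(z) = (z - (-3))^2*f(z) = (35*z/16 - 13/12)/(z - 5/9).
Order-2 pole: residue = g'(a); g'(-3) = -171/16384, so the residue is -171/16384.
At the order-1 pole 5/9 set g(z) = (z - (5/9))*f(z) = (35*z/16 - 13/12)/(z + 3)**2.
Simple pole: residue = g(a) at a = 5/9, which is 171/16384.
List the singular points by increasing real part (a conjugate pair: the negative imaginary part first).


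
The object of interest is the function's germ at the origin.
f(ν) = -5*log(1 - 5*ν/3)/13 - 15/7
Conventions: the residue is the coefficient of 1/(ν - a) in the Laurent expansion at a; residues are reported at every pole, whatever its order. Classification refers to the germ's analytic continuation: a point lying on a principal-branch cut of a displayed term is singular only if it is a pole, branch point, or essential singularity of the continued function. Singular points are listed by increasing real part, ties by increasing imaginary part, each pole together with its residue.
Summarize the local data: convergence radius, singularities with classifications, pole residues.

Radius of convergence at 0: 3/5.
At 3/5: a logarithmic branch point.

Branch term (-5/13)*log(1 - ν/(3/5)): its argument vanishes at ν = 3/5, a logarithmic branch point, modulus 3/5.
The radius of convergence is the smallest modulus among the singular points: 3/5.


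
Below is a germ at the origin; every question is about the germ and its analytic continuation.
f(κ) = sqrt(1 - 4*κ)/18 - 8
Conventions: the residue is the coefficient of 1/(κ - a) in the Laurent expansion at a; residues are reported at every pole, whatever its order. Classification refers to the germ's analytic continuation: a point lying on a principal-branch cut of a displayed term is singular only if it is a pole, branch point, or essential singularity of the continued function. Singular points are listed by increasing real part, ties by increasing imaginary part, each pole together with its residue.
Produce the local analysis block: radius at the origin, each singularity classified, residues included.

Branch term (1/18)*sqrt(1 - κ/(1/4)): its argument vanishes at κ = 1/4, a square-root branch point, modulus 1/4.
The radius of convergence is the smallest modulus among the singular points: 1/4.

Radius of convergence at 0: 1/4.
At 1/4: an algebraic (square-root) branch point.


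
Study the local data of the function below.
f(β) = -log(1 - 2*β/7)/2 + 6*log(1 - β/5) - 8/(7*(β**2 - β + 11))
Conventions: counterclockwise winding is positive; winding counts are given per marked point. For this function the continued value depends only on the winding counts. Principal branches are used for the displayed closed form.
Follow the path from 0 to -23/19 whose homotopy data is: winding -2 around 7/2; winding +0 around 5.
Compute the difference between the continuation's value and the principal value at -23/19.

The rational part is single-valued and drops out of the difference; each branch term changes only by its own monodromy.
(-1/2)*log(1 - β/(7/2)): each positive loop around 7/2 adds 2*pi*i to the log, so winding -2 contributes (-1/2)*(-2)*2*pi*i = (2)*pi*i.
(6)*log(1 - β/(5)): winding 0 around 5, so this term returns to its principal value, contribution 0.
Summing the contributions at β = -23/19 gives (2)*pi*i.

Continued minus principal equals (2)*pi*i.


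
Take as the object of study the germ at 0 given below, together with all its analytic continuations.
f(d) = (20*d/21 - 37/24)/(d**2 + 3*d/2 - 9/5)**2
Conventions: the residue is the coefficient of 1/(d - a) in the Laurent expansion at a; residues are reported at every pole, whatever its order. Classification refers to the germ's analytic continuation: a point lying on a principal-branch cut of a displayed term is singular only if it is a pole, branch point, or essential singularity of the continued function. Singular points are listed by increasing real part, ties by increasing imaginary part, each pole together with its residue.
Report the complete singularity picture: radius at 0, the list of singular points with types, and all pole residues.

Radius of convergence at 0: -3/4 + (3/20)*sqrt(105).
At -3/4 - (3/20)*sqrt(105): a pole of order 2; residue -(3790/250047)*sqrt(105).
At -3/4 + (3/20)*sqrt(105): a pole of order 2; residue (3790/250047)*sqrt(105).

Denominator factor (d**2 + 3*d/2 - 9/5)^2: discriminant 189/20, real irrational roots -3/4 + (3/20)*sqrt(105) and -3/4 - (3/20)*sqrt(105); poles of order 2, moduli -3/4 + (3/20)*sqrt(105) and 3/4 + (3/20)*sqrt(105).
The radius of convergence is the smallest modulus among the singular points: -3/4 + (3/20)*sqrt(105).
The factor d**2 + 3*d/2 - 9/5 splits as (d - a)(d - a') with a = -3/4 - (3/20)*sqrt(105), a' = -3/4 + (3/20)*sqrt(105). At the order-2 pole a set g(d) = (d - a)^2*f(d) = [20*d/21 - 37/24] / (d - a')^2.
Order-2 pole: residue = g'(a); g'(-3/4 - (3/20)*sqrt(105)) = -(3790/250047)*sqrt(105), so the residue is -(3790/250047)*sqrt(105).
The factor d**2 + 3*d/2 - 9/5 splits as (d - a)(d - a') with a = -3/4 + (3/20)*sqrt(105), a' = -3/4 - (3/20)*sqrt(105). At the order-2 pole a set g(d) = (d - a)^2*f(d) = [20*d/21 - 37/24] / (d - a')^2.
Order-2 pole: residue = g'(a); g'(-3/4 + (3/20)*sqrt(105)) = (3790/250047)*sqrt(105), so the residue is (3790/250047)*sqrt(105).
List the singular points by increasing real part (a conjugate pair: the negative imaginary part first).


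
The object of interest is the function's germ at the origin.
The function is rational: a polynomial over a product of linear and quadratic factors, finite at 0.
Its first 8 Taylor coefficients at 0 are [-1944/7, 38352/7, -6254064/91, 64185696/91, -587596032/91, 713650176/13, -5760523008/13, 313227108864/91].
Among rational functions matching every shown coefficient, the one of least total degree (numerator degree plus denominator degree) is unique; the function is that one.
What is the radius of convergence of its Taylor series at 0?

No rational of total degree below 5 reproduces all 8 coefficients; solving the [2/3] Pade equations on them gives f(ζ) = (-6*ζ**2/13 + 20*ζ/9 - 9/7)/(ζ + 1/6)**3, whose expansion matches every shown term.
Denominator factor (ζ + 1/6)^3: pole of order 3 at -1/6, modulus 1/6.
The radius of convergence is the smallest modulus among the singular points: 1/6.

The radius of convergence is 1/6.


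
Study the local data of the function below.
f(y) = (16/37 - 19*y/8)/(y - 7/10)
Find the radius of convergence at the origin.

Denominator factor (y - 7/10): pole of order 1 at 7/10, modulus 7/10.
The radius of convergence is the smallest modulus among the singular points: 7/10.

The radius of convergence is 7/10.


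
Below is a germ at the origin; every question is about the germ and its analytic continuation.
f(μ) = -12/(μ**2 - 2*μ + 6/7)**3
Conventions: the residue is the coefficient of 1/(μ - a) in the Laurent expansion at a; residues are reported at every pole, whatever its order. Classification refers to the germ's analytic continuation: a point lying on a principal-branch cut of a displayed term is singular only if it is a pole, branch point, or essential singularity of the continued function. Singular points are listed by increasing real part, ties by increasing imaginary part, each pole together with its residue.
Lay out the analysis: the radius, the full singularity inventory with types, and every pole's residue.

Radius of convergence at 0: 1 - (1/7)*sqrt(7).
At 1 - (1/7)*sqrt(7): a pole of order 3; residue (441/4)*sqrt(7).
At 1 + (1/7)*sqrt(7): a pole of order 3; residue -(441/4)*sqrt(7).

Denominator factor (μ**2 - 2*μ + 6/7)^3: discriminant 4/7, real irrational roots 1 + (1/7)*sqrt(7) and 1 - (1/7)*sqrt(7); poles of order 3, moduli 1 + (1/7)*sqrt(7) and 1 - (1/7)*sqrt(7).
The radius of convergence is the smallest modulus among the singular points: 1 - (1/7)*sqrt(7).
The factor μ**2 - 2*μ + 6/7 splits as (μ - a)(μ - a') with a = 1 - (1/7)*sqrt(7), a' = 1 + (1/7)*sqrt(7). At the order-3 pole a set g(μ) = (μ - a)^3*f(μ) = [-12] / (μ - a')^3.
Order-3 pole: residue = g''(a)/2; g''(1 - (1/7)*sqrt(7)) = (441/2)*sqrt(7), so the residue is (441/4)*sqrt(7).
The factor μ**2 - 2*μ + 6/7 splits as (μ - a)(μ - a') with a = 1 + (1/7)*sqrt(7), a' = 1 - (1/7)*sqrt(7). At the order-3 pole a set g(μ) = (μ - a)^3*f(μ) = [-12] / (μ - a')^3.
Order-3 pole: residue = g''(a)/2; g''(1 + (1/7)*sqrt(7)) = -(441/2)*sqrt(7), so the residue is -(441/4)*sqrt(7).
List the singular points by increasing real part (a conjugate pair: the negative imaginary part first).
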